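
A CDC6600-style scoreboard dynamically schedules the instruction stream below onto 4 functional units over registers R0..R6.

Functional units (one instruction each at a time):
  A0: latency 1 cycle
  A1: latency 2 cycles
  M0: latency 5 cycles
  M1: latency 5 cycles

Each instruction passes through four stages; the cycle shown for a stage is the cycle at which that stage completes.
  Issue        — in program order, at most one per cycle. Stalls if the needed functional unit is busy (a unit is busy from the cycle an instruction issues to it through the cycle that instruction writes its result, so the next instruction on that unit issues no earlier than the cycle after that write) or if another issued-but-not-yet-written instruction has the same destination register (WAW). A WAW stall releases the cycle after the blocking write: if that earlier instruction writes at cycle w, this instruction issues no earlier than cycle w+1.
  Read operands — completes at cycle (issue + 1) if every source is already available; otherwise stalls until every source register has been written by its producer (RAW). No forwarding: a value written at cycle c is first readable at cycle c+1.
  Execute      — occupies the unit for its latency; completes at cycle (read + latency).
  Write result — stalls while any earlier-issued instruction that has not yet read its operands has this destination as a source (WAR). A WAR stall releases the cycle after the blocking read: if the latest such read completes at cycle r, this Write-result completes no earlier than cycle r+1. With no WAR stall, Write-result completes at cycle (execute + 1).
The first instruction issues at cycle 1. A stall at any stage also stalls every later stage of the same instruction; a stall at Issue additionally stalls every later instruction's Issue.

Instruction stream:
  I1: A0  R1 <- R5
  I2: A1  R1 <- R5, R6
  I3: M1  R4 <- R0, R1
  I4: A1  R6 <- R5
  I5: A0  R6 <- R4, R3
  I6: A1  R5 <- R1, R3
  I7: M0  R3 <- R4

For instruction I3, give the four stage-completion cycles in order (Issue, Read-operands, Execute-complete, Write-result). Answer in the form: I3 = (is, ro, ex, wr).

cycle 1: I1 issues→A0
cycle 2: I1 reads
cycle 3: I1 exec-done
cycle 4: I1 writes R1
cycle 5: I2 issues→A1
cycle 6: I2 reads, I3 issues→M1
cycle 8: I2 exec-done
cycle 9: I2 writes R1
cycle 10: I3 reads, I4 issues→A1
cycle 11: I4 reads
cycle 13: I4 exec-done
cycle 14: I4 writes R6
cycle 15: I3 exec-done, I5 issues→A0
cycle 16: I3 writes R4, I6 issues→A1
cycle 17: I5 reads, I6 reads, I7 issues→M0
cycle 18: I5 exec-done, I7 reads
cycle 19: I5 writes R6, I6 exec-done
cycle 20: I6 writes R5
cycle 23: I7 exec-done
cycle 24: I7 writes R3

I3 = (6, 10, 15, 16)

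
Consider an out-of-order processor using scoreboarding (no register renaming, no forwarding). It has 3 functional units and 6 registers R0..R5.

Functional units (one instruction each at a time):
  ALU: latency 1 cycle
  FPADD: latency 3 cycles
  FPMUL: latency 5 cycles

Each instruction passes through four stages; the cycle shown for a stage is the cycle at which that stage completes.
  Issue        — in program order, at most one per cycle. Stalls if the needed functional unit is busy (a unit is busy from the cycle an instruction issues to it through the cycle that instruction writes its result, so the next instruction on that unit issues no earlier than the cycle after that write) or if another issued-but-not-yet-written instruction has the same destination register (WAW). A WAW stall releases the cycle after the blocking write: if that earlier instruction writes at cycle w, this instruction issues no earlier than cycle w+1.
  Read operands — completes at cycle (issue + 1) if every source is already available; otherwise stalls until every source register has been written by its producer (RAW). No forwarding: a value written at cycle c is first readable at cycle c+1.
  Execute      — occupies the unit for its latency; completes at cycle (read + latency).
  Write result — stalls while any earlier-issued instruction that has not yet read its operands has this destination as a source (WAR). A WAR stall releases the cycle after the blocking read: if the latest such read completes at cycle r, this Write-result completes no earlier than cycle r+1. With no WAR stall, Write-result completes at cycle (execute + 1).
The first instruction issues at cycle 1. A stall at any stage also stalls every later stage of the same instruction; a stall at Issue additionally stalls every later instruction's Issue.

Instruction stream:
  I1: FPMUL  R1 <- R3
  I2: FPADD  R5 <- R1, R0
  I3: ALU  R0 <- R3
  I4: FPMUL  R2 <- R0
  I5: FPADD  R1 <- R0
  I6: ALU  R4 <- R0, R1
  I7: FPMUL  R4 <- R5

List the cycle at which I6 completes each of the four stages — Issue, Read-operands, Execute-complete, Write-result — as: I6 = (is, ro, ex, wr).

I6 = (15, 20, 21, 22)

  I1 | 1 | 2 | 7 | 8
  I2 | 2 | 9 | 12 | 13   RAW R1: wait I1 write@8
  I3 | 3 | 4 | 5 | 10   WAR R0: wait I2 read@9
  I4 | 9 | 11 | 16 | 17   struct: FPMUL busy until I1 writes@8 · RAW R0: wait I3 write@10
  I5 | 14 | 15 | 18 | 19   struct: FPADD busy until I2 writes@13
  I6 | 15 | 20 | 21 | 22   RAW R1: wait I5 write@19
  I7 | 23 | 24 | 29 | 30   WAW R4: wait I6 write@22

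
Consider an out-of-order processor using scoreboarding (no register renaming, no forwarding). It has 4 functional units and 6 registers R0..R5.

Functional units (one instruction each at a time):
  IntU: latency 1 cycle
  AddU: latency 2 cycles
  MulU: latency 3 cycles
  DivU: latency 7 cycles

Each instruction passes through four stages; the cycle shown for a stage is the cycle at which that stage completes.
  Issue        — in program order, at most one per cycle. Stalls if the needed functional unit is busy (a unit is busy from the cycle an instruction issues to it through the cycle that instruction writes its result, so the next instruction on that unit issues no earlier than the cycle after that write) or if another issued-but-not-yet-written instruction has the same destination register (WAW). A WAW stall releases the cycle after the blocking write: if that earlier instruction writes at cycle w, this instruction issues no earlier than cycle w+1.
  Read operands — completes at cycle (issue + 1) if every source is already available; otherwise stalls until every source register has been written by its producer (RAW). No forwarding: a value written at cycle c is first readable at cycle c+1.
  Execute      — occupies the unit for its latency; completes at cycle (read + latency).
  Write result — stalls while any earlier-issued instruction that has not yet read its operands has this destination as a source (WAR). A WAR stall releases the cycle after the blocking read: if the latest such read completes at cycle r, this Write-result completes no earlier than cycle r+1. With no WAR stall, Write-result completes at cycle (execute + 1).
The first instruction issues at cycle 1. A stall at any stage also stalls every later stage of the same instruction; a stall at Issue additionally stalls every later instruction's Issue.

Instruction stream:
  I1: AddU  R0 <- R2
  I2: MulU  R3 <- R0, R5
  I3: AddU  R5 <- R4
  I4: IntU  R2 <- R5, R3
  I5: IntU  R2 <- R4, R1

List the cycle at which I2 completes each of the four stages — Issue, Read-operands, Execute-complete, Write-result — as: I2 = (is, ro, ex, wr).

I2 = (2, 6, 9, 10)

c1: issue I1 (AddU)
c2: I1 read-ops, issue I2 (MulU)
c4: I1 finished on AddU
c5: I1→R0
c6: I2 read-ops, issue I3 (AddU)
c7: I3 read-ops, issue I4 (IntU)
c9: I2 finished on MulU, I3 finished on AddU
c10: I2→R3, I3→R5
c11: I4 read-ops
c12: I4 finished on IntU
c13: I4→R2
c14: issue I5 (IntU)
c15: I5 read-ops
c16: I5 finished on IntU
c17: I5→R2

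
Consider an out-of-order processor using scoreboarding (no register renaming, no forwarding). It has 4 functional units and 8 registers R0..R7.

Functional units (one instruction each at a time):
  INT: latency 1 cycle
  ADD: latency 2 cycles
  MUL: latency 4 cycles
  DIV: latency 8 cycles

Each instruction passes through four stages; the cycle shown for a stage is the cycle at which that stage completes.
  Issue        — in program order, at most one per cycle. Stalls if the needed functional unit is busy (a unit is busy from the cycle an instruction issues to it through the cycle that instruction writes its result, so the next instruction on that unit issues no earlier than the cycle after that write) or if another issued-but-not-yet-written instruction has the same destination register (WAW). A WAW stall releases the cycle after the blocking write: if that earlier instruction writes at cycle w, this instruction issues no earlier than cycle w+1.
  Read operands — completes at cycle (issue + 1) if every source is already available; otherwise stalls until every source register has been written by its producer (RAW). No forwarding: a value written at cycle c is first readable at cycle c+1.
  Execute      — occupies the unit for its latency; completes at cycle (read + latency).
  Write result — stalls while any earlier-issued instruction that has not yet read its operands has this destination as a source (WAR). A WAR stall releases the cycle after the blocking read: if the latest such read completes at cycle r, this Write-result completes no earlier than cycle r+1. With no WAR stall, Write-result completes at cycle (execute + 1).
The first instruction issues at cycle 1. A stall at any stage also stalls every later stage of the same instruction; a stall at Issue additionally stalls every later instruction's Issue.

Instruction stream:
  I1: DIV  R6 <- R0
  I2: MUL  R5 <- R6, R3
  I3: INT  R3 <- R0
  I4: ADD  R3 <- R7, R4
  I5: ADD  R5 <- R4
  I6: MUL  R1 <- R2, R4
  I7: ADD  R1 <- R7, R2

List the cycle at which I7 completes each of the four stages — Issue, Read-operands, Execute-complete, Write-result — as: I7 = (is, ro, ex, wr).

  I1 | 1 | 2 | 10 | 11
  I2 | 2 | 12 | 16 | 17   RAW R6: wait I1 write@11
  I3 | 3 | 4 | 5 | 13   WAR R3: wait I2 read@12
  I4 | 14 | 15 | 17 | 18   WAW R3: wait I3 write@13
  I5 | 19 | 20 | 22 | 23   struct: ADD busy until I4 writes@18
  I6 | 20 | 21 | 25 | 26
  I7 | 27 | 28 | 30 | 31   WAW R1: wait I6 write@26

I7 = (27, 28, 30, 31)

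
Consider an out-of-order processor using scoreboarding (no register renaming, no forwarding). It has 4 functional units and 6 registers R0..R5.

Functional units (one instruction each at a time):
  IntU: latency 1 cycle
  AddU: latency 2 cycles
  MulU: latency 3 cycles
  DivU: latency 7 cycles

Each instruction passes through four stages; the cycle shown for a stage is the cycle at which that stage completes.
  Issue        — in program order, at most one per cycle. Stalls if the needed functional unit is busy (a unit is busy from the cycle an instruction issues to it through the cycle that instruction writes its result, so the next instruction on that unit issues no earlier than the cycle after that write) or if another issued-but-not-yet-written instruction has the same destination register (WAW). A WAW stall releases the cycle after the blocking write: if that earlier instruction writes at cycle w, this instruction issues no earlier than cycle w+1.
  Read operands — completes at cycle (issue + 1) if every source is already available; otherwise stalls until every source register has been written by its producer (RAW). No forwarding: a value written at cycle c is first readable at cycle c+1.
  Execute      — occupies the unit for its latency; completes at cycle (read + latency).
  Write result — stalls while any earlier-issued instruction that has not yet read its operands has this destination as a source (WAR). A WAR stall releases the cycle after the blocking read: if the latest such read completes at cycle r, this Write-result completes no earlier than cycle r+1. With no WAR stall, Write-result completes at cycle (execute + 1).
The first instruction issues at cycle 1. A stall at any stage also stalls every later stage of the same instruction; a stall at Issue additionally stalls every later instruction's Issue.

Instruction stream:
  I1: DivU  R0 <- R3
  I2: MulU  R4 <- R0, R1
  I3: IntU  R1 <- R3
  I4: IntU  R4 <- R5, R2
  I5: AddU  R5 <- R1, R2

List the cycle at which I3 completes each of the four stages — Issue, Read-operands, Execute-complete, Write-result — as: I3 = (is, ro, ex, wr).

I3 = (3, 4, 5, 12)

[I1] 1/2/9/10
[I2] 2/11/14/15  (RAW R0: wait I1 write@10)
[I3] 3/4/5/12  (WAR R1: wait I2 read@11)
[I4] 16/17/18/19  (WAW R4: wait I2 write@15)
[I5] 17/18/20/21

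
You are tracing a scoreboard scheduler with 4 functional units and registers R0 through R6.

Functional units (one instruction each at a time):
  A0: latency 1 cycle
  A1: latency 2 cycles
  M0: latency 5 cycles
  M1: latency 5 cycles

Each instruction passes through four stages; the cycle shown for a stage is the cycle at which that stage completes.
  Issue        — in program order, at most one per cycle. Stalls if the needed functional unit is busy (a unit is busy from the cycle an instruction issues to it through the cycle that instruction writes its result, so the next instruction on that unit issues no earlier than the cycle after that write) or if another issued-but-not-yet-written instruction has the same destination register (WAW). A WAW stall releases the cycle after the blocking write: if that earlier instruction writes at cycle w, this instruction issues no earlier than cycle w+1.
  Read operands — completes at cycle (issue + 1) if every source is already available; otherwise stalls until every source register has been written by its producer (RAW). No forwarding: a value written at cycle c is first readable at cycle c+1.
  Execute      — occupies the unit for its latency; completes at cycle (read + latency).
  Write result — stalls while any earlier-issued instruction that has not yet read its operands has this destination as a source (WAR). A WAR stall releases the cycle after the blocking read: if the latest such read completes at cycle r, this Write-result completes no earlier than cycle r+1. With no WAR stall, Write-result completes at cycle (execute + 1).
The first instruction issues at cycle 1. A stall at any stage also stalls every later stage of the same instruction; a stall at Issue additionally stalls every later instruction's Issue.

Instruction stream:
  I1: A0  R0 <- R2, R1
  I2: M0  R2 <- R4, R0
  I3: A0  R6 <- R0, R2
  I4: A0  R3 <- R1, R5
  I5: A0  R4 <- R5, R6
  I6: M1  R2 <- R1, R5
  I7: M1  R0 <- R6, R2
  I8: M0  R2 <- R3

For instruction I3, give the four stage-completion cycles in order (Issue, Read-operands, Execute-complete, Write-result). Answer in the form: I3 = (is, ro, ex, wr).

c1: I1→A0
c2: I1 RO · I2→M0
c3: I1 EX
c4: I1 WR R0
c5: I2 RO · I3→A0
c10: I2 EX
c11: I2 WR R2
c12: I3 RO
c13: I3 EX
c14: I3 WR R6
c15: I4→A0
c16: I4 RO
c17: I4 EX
c18: I4 WR R3
c19: I5→A0
c20: I5 RO · I6→M1
c21: I5 EX · I6 RO
c22: I5 WR R4
c26: I6 EX
c27: I6 WR R2
c28: I7→M1
c29: I7 RO · I8→M0
c30: I8 RO
c34: I7 EX
c35: I7 WR R0 · I8 EX
c36: I8 WR R2

I3 = (5, 12, 13, 14)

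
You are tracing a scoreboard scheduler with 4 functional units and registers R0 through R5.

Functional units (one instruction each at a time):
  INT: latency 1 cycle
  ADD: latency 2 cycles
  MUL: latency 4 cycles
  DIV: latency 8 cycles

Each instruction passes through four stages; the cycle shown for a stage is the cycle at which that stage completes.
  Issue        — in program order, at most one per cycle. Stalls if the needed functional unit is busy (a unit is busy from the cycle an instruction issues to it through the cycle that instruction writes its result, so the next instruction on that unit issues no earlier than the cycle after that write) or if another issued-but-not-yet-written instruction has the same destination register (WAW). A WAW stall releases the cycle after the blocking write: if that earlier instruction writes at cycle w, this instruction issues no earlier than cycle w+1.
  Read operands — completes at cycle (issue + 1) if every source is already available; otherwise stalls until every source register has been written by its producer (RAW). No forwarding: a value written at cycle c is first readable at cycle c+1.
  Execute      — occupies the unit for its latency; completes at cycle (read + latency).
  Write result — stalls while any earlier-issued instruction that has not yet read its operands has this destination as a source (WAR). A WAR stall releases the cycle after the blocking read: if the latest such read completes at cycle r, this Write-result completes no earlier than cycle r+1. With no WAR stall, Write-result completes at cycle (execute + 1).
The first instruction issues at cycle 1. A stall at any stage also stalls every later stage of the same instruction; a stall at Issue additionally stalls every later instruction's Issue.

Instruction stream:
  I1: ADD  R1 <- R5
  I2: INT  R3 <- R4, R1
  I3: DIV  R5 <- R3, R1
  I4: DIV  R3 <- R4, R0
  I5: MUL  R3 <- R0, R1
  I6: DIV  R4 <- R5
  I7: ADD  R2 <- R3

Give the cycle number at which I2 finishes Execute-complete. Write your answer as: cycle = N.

I1  is:1  ro:2  ex:4  wr:5
I2  is:2  ro:6  ex:7  wr:8  — RAW R1: wait I1 write@5
I3  is:3  ro:9  ex:17  wr:18  — RAW R3: wait I2 write@8
I4  is:19  ro:20  ex:28  wr:29  — struct: DIV busy until I3 writes@18
I5  is:30  ro:31  ex:35  wr:36  — WAW R3: wait I4 write@29
I6  is:31  ro:32  ex:40  wr:41
I7  is:32  ro:37  ex:39  wr:40  — RAW R3: wait I5 write@36

cycle = 7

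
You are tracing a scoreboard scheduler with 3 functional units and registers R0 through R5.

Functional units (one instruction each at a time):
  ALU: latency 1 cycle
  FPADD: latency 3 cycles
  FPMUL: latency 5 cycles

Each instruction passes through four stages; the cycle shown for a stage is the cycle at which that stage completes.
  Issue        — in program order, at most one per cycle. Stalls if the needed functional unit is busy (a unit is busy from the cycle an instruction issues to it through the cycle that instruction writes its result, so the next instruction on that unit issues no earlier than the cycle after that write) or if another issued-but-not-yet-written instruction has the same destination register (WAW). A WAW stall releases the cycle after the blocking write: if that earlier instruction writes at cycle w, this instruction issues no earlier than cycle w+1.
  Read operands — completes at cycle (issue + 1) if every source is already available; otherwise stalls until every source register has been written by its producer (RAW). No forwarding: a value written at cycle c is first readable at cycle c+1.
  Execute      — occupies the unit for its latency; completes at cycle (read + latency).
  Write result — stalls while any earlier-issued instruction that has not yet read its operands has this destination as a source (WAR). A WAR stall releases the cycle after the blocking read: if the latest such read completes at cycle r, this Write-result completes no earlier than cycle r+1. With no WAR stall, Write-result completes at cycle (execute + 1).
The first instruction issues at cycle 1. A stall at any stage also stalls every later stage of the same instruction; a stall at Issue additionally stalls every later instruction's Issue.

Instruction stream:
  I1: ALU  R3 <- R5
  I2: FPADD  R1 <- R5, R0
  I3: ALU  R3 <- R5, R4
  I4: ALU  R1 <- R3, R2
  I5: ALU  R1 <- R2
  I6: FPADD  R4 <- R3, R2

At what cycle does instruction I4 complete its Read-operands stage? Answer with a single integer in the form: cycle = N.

cycle = 10

[I1] 1/2/3/4
[I2] 2/3/6/7
[I3] 5/6/7/8  (struct: ALU busy until I1 writes@4)
[I4] 9/10/11/12  (struct: ALU busy until I3 writes@8)
[I5] 13/14/15/16  (struct: ALU busy until I4 writes@12)
[I6] 14/15/18/19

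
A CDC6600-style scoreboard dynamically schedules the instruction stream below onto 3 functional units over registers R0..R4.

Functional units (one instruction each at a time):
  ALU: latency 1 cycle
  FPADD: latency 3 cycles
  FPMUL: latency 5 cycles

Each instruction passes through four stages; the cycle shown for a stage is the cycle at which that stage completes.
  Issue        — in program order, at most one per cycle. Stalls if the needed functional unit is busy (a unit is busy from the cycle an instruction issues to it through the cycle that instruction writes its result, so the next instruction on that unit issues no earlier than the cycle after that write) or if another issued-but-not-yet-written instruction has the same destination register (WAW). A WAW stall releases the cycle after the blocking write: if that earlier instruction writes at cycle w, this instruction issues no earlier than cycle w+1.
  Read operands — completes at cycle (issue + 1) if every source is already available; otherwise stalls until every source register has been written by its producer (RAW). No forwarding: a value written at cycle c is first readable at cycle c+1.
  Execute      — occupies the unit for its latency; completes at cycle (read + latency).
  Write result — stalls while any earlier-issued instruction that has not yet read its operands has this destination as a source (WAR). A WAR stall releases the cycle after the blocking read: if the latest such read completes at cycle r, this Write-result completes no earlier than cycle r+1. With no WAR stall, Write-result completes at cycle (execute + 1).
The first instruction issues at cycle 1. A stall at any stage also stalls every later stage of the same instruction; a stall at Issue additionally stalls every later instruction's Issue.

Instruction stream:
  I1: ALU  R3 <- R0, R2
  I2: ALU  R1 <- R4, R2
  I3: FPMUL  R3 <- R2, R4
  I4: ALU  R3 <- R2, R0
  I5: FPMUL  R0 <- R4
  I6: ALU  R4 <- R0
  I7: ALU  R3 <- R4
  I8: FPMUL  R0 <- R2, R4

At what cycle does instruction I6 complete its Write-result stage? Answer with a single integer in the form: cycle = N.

cycle = 25

[1] I1 issues→ALU
[2] I1 reads
[3] I1 exec-done
[4] I1 writes R3
[5] I2 issues→ALU
[6] I2 reads, I3 issues→FPMUL
[7] I2 exec-done, I3 reads
[8] I2 writes R1
[12] I3 exec-done
[13] I3 writes R3
[14] I4 issues→ALU
[15] I4 reads, I5 issues→FPMUL
[16] I4 exec-done, I5 reads
[17] I4 writes R3
[18] I6 issues→ALU
[21] I5 exec-done
[22] I5 writes R0
[23] I6 reads
[24] I6 exec-done
[25] I6 writes R4
[26] I7 issues→ALU
[27] I7 reads, I8 issues→FPMUL
[28] I7 exec-done, I8 reads
[29] I7 writes R3
[33] I8 exec-done
[34] I8 writes R0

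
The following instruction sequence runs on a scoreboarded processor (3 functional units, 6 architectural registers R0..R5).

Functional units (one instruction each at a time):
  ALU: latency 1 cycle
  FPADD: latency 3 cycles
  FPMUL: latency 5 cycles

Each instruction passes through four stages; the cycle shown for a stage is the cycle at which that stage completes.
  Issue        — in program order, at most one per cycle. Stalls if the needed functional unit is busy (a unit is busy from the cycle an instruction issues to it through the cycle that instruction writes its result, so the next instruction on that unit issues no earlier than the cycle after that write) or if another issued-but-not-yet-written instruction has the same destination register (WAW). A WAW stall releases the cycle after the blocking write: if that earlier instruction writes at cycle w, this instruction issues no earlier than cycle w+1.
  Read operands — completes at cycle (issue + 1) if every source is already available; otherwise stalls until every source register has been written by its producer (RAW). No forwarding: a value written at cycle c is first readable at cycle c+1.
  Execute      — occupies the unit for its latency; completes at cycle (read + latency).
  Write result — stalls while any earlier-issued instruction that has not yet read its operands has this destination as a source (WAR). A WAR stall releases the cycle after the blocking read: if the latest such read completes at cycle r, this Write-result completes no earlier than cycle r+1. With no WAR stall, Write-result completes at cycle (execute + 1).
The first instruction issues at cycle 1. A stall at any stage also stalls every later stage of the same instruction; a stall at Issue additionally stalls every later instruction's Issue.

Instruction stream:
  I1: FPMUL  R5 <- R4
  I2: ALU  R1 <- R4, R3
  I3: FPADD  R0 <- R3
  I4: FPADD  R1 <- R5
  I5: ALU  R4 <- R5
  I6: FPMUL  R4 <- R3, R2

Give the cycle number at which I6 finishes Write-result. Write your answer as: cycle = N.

cycle = 21

[I1] 1/2/7/8
[I2] 2/3/4/5
[I3] 3/4/7/8
[I4] 9/10/13/14  (struct: FPADD busy until I3 writes@8)
[I5] 10/11/12/13
[I6] 14/15/20/21  (WAW R4: wait I5 write@13)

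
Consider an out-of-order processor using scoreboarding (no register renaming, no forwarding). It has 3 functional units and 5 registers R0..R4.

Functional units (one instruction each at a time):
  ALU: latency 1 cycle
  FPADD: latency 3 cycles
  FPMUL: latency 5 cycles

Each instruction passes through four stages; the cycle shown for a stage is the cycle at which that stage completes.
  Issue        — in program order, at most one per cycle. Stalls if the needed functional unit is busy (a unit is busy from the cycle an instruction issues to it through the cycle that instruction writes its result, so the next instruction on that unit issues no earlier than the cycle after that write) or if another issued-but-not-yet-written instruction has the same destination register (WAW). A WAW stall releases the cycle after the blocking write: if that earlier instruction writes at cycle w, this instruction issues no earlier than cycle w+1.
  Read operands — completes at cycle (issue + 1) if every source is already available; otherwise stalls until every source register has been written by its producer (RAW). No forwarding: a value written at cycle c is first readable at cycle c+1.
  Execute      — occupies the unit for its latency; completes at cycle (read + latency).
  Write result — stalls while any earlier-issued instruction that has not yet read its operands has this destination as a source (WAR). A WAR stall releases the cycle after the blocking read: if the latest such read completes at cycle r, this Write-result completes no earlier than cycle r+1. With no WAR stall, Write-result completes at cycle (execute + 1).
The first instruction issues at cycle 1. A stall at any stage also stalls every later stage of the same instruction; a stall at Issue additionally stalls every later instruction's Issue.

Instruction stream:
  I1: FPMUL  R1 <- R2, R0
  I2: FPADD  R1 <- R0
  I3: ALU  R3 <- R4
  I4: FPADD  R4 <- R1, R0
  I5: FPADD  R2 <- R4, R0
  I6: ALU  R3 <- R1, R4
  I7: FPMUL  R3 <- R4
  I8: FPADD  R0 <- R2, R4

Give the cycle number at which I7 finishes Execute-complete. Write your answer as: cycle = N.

I1 -> (1, 2, 7, 8)
I2 -> (9, 10, 13, 14)  // WAW R1: wait I1 write@8
I3 -> (10, 11, 12, 13)
I4 -> (15, 16, 19, 20)  // struct: FPADD busy until I2 writes@14
I5 -> (21, 22, 25, 26)  // struct: FPADD busy until I4 writes@20
I6 -> (22, 23, 24, 25)
I7 -> (26, 27, 32, 33)  // WAW R3: wait I6 write@25
I8 -> (27, 28, 31, 32)

cycle = 32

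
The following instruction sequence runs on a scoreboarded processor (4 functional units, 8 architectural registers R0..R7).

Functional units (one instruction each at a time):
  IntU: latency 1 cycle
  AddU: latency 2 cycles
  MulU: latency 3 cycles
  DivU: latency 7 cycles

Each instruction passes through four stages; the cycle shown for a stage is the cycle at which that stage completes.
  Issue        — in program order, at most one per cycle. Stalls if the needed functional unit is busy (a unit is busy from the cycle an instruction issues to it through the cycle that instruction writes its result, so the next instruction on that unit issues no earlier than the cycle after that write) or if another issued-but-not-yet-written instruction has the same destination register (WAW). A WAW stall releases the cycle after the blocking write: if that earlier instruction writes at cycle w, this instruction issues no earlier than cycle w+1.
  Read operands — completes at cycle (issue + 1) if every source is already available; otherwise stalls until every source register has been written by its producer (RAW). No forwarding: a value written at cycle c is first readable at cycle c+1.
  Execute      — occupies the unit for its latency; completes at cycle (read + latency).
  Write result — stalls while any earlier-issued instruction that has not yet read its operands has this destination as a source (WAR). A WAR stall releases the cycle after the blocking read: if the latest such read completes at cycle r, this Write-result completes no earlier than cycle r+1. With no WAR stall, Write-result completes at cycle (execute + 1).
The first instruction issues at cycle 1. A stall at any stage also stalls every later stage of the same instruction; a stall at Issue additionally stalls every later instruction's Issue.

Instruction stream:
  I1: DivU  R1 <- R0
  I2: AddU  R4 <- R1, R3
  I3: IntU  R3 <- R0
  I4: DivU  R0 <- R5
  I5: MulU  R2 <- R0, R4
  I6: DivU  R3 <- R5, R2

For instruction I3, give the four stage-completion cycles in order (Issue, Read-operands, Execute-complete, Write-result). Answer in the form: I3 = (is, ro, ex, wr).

[I1] 1/2/9/10
[I2] 2/11/13/14  (RAW R1: wait I1 write@10)
[I3] 3/4/5/12  (WAR R3: wait I2 read@11)
[I4] 11/12/19/20  (struct: DivU busy until I1 writes@10)
[I5] 12/21/24/25  (RAW R0: wait I4 write@20)
[I6] 21/26/33/34  (struct: DivU busy until I4 writes@20; RAW R2: wait I5 write@25)

I3 = (3, 4, 5, 12)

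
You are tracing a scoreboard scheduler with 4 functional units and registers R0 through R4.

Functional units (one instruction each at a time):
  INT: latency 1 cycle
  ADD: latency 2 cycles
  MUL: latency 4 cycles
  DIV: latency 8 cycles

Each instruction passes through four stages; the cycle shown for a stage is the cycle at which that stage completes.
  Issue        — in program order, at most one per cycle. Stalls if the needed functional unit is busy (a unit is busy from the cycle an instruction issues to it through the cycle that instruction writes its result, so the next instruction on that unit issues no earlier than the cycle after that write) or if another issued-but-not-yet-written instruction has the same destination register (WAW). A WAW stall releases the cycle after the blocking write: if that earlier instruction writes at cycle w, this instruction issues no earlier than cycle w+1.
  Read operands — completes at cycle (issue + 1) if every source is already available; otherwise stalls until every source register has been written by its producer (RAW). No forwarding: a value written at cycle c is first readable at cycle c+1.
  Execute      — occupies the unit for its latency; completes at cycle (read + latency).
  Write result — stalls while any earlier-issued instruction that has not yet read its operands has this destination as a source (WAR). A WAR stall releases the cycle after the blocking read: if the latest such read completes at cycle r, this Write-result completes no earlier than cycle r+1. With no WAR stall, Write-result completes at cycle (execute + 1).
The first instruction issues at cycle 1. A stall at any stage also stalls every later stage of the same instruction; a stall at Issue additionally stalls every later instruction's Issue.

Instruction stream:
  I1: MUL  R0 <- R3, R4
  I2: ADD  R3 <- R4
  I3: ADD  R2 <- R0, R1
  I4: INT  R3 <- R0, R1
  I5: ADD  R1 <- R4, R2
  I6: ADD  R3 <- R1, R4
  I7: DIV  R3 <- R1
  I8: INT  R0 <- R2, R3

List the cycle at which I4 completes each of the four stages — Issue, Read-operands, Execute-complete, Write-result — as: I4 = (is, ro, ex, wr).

1) issue 1, read 2, done 6, write 7
2) issue 2, read 3, done 5, write 6
3) issue 7, read 8, done 10, write 11  <struct: ADD busy until I2 writes@6>
4) issue 8, read 9, done 10, write 11
5) issue 12, read 13, done 15, write 16  <struct: ADD busy until I3 writes@11>
6) issue 17, read 18, done 20, write 21  <struct: ADD busy until I5 writes@16>
7) issue 22, read 23, done 31, write 32  <WAW R3: wait I6 write@21>
8) issue 23, read 33, done 34, write 35  <RAW R3: wait I7 write@32>

I4 = (8, 9, 10, 11)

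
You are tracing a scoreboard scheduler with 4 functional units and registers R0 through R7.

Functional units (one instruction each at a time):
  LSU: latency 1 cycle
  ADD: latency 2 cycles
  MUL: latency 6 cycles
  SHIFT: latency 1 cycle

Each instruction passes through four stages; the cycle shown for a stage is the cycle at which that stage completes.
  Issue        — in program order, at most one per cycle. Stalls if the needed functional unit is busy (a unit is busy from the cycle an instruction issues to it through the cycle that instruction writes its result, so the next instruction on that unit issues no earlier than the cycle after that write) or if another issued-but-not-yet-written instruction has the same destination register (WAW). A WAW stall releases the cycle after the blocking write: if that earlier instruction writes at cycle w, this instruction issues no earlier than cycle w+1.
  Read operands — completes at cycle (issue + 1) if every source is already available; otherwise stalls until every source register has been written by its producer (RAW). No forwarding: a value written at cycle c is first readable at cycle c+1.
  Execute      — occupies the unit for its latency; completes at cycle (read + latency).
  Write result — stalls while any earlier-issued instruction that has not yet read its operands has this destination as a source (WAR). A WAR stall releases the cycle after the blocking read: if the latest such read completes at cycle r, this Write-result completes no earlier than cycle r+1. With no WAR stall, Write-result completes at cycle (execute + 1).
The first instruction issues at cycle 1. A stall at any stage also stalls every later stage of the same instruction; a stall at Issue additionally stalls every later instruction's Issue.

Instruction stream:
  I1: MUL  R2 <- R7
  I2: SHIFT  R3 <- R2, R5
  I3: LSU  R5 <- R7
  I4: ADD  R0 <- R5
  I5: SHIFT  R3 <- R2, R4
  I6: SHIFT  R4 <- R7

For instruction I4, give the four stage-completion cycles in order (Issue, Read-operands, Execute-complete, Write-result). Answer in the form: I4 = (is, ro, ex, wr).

[1] issue I1 (MUL)
[2] I1 read-ops; issue I2 (SHIFT)
[3] issue I3 (LSU)
[4] I3 read-ops; issue I4 (ADD)
[5] I3 finished on LSU
[8] I1 finished on MUL
[9] I1→R2
[10] I2 read-ops
[11] I2 finished on SHIFT; I3→R5
[12] I2→R3; I4 read-ops
[13] issue I5 (SHIFT)
[14] I4 finished on ADD; I5 read-ops
[15] I4→R0; I5 finished on SHIFT
[16] I5→R3
[17] issue I6 (SHIFT)
[18] I6 read-ops
[19] I6 finished on SHIFT
[20] I6→R4

I4 = (4, 12, 14, 15)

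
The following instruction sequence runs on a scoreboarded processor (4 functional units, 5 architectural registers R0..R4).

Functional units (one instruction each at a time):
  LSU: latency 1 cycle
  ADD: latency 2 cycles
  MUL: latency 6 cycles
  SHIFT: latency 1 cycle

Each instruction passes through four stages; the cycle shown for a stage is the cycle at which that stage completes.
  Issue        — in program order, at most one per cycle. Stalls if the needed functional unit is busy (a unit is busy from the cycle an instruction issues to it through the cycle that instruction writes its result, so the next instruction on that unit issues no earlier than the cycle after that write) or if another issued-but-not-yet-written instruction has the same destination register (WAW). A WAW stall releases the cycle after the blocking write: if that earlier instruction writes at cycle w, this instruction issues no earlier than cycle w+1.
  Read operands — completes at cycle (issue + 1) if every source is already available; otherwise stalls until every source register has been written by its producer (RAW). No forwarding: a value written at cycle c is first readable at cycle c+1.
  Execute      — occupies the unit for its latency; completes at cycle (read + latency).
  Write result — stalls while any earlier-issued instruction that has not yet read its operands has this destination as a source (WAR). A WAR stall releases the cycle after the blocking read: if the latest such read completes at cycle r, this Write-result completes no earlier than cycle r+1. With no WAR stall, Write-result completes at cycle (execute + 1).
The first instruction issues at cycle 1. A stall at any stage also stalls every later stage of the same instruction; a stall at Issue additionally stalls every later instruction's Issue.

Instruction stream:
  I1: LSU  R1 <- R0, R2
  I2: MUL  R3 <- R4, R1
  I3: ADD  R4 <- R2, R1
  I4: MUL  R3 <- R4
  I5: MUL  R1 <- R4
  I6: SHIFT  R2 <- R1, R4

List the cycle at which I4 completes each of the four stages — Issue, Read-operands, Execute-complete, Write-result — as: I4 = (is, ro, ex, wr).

I4 = (13, 14, 20, 21)

I1: IS=1 RO=2 EX=3 WR=4
I2: IS=2 RO=5 EX=11 WR=12  [RAW R1: wait I1 write@4]
I3: IS=3 RO=5 EX=7 WR=8  [RAW R1: wait I1 write@4]
I4: IS=13 RO=14 EX=20 WR=21  [struct: MUL busy until I2 writes@12]
I5: IS=22 RO=23 EX=29 WR=30  [struct: MUL busy until I4 writes@21]
I6: IS=23 RO=31 EX=32 WR=33  [RAW R1: wait I5 write@30]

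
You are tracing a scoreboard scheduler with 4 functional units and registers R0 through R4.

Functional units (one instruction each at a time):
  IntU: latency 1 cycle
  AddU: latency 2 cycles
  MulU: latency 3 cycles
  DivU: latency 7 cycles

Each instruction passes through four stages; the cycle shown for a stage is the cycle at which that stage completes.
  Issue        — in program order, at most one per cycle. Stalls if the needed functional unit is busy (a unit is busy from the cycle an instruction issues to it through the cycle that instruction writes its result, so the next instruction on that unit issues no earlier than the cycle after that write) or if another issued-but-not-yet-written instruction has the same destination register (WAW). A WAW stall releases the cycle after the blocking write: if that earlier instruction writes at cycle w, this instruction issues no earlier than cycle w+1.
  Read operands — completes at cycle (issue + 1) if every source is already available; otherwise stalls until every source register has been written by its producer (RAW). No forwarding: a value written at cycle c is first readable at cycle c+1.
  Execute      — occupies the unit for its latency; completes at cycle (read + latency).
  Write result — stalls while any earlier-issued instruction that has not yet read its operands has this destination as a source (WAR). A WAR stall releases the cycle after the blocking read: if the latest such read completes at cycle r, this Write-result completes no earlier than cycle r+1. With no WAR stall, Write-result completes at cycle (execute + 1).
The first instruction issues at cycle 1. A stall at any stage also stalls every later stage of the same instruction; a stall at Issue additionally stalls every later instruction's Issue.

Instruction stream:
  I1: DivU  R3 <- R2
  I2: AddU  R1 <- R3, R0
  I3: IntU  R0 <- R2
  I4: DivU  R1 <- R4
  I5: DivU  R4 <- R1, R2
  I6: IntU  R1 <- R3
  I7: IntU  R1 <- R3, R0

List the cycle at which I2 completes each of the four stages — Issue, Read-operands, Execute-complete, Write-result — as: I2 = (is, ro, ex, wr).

1) issue 1, read 2, done 9, write 10
2) issue 2, read 11, done 13, write 14  <RAW R3: wait I1 write@10>
3) issue 3, read 4, done 5, write 12  <WAR R0: wait I2 read@11>
4) issue 15, read 16, done 23, write 24  <WAW R1: wait I2 write@14>
5) issue 25, read 26, done 33, write 34  <struct: DivU busy until I4 writes@24>
6) issue 26, read 27, done 28, write 29
7) issue 30, read 31, done 32, write 33  <struct: IntU busy until I6 writes@29>

I2 = (2, 11, 13, 14)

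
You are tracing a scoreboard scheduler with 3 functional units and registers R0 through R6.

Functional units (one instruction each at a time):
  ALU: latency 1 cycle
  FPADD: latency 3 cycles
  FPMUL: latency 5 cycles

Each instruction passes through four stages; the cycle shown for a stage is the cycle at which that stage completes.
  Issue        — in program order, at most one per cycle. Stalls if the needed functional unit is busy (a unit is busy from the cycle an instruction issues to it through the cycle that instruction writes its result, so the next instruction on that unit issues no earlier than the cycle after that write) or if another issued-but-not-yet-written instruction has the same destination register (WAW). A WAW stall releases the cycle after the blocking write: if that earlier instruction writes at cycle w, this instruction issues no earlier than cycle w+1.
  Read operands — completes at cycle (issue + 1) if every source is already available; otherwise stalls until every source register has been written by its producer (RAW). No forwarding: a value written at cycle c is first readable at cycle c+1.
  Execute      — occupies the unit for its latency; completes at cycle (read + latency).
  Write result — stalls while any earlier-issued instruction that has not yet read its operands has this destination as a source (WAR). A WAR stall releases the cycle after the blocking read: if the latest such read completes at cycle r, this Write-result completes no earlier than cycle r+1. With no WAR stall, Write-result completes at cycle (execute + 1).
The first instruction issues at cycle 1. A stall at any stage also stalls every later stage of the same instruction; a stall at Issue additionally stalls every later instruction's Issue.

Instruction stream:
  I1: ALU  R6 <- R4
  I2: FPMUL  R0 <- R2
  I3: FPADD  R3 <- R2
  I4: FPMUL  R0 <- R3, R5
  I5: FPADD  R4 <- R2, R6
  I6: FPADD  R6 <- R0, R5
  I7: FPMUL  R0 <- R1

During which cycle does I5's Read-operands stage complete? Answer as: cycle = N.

cycle = 12

  I1 | 1 | 2 | 3 | 4
  I2 | 2 | 3 | 8 | 9
  I3 | 3 | 4 | 7 | 8
  I4 | 10 | 11 | 16 | 17   struct: FPMUL busy until I2 writes@9
  I5 | 11 | 12 | 15 | 16
  I6 | 17 | 18 | 21 | 22   struct: FPADD busy until I5 writes@16
  I7 | 18 | 19 | 24 | 25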